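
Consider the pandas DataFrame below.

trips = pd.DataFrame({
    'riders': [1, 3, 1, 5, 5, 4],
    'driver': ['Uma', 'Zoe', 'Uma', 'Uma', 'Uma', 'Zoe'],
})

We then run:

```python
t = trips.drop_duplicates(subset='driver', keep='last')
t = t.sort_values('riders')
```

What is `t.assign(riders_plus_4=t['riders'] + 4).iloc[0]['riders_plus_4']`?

drop duplicate driver (keep=last):
   riders driver
4       5    Uma
5       4    Zoe
sort by riders:
   riders driver
5       4    Zoe
4       5    Uma
add column riders_plus_4 = t['riders'] + 4:
   riders driver  riders_plus_4
5       4    Zoe              8
4       5    Uma              9

8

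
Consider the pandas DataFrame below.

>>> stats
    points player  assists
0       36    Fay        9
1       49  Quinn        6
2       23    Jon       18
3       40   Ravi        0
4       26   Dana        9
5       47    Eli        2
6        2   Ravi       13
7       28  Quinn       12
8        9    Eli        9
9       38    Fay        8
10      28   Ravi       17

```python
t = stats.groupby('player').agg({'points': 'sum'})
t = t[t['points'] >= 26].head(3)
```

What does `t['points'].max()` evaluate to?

group by player, sum of points:
        points
player        
Dana        26
Eli         56
Fay         74
Jon         23
Quinn       77
Ravi        70
filter rows where points >= 26:
        points
player        
Dana        26
Eli         56
Fay         74
Quinn       77
Ravi        70
take first 3 rows:
        points
player        
Dana        26
Eli         56
Fay         74
So max() = 74.

74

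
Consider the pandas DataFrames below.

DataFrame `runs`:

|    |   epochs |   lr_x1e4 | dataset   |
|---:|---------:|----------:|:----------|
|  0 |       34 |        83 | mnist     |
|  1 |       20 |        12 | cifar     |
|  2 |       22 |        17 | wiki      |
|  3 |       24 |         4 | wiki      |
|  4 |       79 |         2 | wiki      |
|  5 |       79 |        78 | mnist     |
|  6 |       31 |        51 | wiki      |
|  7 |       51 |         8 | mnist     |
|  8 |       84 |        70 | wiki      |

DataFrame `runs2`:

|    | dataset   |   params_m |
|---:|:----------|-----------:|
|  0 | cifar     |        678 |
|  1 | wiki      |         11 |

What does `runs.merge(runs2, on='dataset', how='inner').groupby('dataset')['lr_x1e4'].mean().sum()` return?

40.8

merge on 'dataset' (how='inner') → 6 rows:
   epochs  lr_x1e4 dataset  params_m
0      20       12   cifar       678
1      22       17    wiki        11
2      24        4    wiki        11
3      79        2    wiki        11
4      31       51    wiki        11
5      84       70    wiki        11
group by dataset, mean of lr_x1e4:
dataset
cifar    12.0
wiki     28.8
Name: lr_x1e4, dtype: float64
Then the sum of the resulting series: 40.8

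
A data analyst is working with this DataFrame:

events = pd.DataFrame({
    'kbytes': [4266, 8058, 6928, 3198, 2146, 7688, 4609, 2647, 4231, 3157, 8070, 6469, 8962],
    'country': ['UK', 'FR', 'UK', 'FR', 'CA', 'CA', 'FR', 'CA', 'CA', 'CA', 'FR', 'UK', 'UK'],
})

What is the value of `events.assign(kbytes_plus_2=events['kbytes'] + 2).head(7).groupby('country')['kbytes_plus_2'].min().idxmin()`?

CA

add column kbytes_plus_2 = events['kbytes'] + 2:
    kbytes country  kbytes_plus_2
0     4266      UK           4268
1     8058      FR           8060
2     6928      UK           6930
3     3198      FR           3200
4     2146      CA           2148
5     7688      CA           7690
6     4609      FR           4611
7     2647      CA           2649
8     4231      CA           4233
9     3157      CA           3159
10    8070      FR           8072
11    6469      UK           6471
12    8962      UK           8964
take first 7 rows:
   kbytes country  kbytes_plus_2
0    4266      UK           4268
1    8058      FR           8060
2    6928      UK           6930
3    3198      FR           3200
4    2146      CA           2148
5    7688      CA           7690
6    4609      FR           4611
group by country, min of kbytes_plus_2:
country
CA    2148
FR    3200
UK    4268
Name: kbytes_plus_2, dtype: int64
label with the smallest value → CA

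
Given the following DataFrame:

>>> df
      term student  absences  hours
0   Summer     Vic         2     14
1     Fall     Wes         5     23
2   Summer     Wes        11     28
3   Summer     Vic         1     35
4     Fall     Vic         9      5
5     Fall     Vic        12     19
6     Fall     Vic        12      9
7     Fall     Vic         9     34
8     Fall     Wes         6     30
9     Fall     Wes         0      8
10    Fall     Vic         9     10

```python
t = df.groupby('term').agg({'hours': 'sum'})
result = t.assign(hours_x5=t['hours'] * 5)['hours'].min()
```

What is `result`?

77

group by term, sum of hours:
        hours
term         
Fall      138
Summer     77
add column hours_x5 = t['hours'] * 5:
        hours  hours_x5
term                   
Fall      138       690
Summer     77       385
Finally, min of column 'hours' = 77.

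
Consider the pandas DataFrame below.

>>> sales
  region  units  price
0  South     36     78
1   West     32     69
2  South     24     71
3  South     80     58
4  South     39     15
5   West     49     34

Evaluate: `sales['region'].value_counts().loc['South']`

4

value_counts of region:
region
South    4
West     2
Name: count, dtype: int64
Finally, value at index 'South' = 4.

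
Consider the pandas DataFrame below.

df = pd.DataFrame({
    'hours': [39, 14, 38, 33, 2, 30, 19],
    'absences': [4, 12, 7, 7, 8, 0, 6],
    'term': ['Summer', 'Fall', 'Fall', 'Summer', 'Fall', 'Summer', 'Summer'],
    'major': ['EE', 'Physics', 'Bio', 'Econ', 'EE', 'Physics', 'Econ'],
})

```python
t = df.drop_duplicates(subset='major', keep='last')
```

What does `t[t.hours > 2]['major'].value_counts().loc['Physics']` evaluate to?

1

drop duplicate major (keep=last):
   hours  absences    term    major
2     38         7    Fall      Bio
4      2         8    Fall       EE
5     30         0  Summer  Physics
6     19         6  Summer     Econ
filter rows where hours > 2:
   hours  absences    term    major
2     38         7    Fall      Bio
5     30         0  Summer  Physics
6     19         6  Summer     Econ
value_counts of major:
major
Bio        1
Physics    1
Econ       1
Name: count, dtype: int64
value at index 'Physics' → 1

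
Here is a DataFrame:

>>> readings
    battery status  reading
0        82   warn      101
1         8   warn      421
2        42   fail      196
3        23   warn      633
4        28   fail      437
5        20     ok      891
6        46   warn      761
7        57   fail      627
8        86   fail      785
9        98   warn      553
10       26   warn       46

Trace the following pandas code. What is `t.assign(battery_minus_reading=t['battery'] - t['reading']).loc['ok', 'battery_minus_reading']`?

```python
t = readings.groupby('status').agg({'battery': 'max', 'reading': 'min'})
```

-871

group by status: max(battery), min(reading):
        battery  reading
status                  
fail         86      196
ok           20      891
warn         98       46
add column battery_minus_reading = t['battery'] - t['reading']:
        battery  reading  battery_minus_reading
status                                         
fail         86      196                   -110
ok           20      891                   -871
warn         98       46                     52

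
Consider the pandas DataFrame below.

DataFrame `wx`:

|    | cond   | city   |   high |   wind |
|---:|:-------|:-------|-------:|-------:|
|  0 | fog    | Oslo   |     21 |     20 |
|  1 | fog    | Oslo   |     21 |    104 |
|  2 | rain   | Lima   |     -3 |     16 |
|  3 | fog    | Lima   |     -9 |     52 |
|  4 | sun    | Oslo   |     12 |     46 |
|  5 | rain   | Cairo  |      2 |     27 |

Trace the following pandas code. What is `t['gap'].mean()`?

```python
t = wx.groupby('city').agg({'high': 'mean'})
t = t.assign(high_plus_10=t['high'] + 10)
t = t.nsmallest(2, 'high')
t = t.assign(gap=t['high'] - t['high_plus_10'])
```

group by city, mean of high:
       high
city       
Cairo   2.0
Lima   -6.0
Oslo   18.0
add column high_plus_10 = t['high'] + 10:
       high  high_plus_10
city                     
Cairo   2.0          12.0
Lima   -6.0           4.0
Oslo   18.0          28.0
take 2 rows with smallest high:
       high  high_plus_10
city                     
Lima   -6.0           4.0
Cairo   2.0          12.0
add column gap = t['high'] - t['high_plus_10']:
       high  high_plus_10   gap
city                           
Lima   -6.0           4.0 -10.0
Cairo   2.0          12.0 -10.0
Taking the mean of column 'gap' gives -10.0.

-10.0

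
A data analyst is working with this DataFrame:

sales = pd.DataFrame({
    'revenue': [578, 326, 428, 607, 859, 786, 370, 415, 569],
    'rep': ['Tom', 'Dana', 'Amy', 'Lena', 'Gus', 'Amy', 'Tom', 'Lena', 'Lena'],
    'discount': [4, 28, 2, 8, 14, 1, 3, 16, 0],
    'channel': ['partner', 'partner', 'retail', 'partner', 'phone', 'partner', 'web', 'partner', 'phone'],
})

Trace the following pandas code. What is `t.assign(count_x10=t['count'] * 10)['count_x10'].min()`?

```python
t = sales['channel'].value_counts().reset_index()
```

10

value_counts of channel:
channel
partner    5
phone      2
retail     1
web        1
Name: count, dtype: int64
reset_index():
   channel  count
0  partner      5
1    phone      2
2   retail      1
3      web      1
add column count_x10 = t['count'] * 10:
   channel  count  count_x10
0  partner      5         50
1    phone      2         20
2   retail      1         10
3      web      1         10
So min() = 10.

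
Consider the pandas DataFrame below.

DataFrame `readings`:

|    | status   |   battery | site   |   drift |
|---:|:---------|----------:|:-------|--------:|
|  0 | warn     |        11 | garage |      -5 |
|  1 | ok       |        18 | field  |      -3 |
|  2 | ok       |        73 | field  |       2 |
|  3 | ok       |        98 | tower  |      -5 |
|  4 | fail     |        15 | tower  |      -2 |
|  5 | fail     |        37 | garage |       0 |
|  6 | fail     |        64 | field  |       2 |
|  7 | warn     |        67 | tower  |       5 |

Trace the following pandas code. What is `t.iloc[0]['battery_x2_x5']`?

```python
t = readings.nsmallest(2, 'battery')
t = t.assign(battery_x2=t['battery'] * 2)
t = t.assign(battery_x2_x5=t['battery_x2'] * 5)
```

110

take 2 rows with smallest battery:
  status  battery    site  drift
0   warn       11  garage     -5
4   fail       15   tower     -2
add column battery_x2 = t['battery'] * 2:
  status  battery    site  drift  battery_x2
0   warn       11  garage     -5          22
4   fail       15   tower     -2          30
add column battery_x2_x5 = t['battery_x2'] * 5:
  status  battery    site  drift  battery_x2  battery_x2_x5
0   warn       11  garage     -5          22            110
4   fail       15   tower     -2          30            150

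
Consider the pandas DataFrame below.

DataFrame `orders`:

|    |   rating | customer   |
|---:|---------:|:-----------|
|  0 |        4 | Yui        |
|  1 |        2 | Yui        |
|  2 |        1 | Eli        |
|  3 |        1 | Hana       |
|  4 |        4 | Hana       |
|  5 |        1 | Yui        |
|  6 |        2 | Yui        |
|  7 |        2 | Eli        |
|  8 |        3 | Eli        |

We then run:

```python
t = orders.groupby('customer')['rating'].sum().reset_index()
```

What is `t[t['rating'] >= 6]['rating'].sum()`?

group by customer, sum of rating:
customer
Eli     6
Hana    5
Yui     9
Name: rating, dtype: int64
reset_index():
  customer  rating
0      Eli       6
1     Hana       5
2      Yui       9
filter rows where rating >= 6:
  customer  rating
0      Eli       6
2      Yui       9
Hence 15.

15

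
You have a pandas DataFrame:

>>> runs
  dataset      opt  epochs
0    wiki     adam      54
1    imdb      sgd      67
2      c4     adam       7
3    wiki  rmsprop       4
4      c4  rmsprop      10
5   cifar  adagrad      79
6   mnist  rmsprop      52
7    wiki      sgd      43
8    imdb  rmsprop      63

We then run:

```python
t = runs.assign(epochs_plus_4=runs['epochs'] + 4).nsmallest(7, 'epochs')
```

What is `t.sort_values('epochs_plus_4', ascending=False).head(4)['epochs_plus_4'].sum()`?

228

add column epochs_plus_4 = runs['epochs'] + 4:
  dataset      opt  epochs  epochs_plus_4
0    wiki     adam      54             58
1    imdb      sgd      67             71
2      c4     adam       7             11
3    wiki  rmsprop       4              8
4      c4  rmsprop      10             14
5   cifar  adagrad      79             83
6   mnist  rmsprop      52             56
7    wiki      sgd      43             47
8    imdb  rmsprop      63             67
take 7 rows with smallest epochs:
  dataset      opt  epochs  epochs_plus_4
3    wiki  rmsprop       4              8
2      c4     adam       7             11
4      c4  rmsprop      10             14
7    wiki      sgd      43             47
6   mnist  rmsprop      52             56
0    wiki     adam      54             58
8    imdb  rmsprop      63             67
sort by epochs_plus_4 descending:
  dataset      opt  epochs  epochs_plus_4
8    imdb  rmsprop      63             67
0    wiki     adam      54             58
6   mnist  rmsprop      52             56
7    wiki      sgd      43             47
4      c4  rmsprop      10             14
2      c4     adam       7             11
3    wiki  rmsprop       4              8
take first 4 rows:
  dataset      opt  epochs  epochs_plus_4
8    imdb  rmsprop      63             67
0    wiki     adam      54             58
6   mnist  rmsprop      52             56
7    wiki      sgd      43             47
Reading off the sum of column 'epochs_plus_4', we get 228.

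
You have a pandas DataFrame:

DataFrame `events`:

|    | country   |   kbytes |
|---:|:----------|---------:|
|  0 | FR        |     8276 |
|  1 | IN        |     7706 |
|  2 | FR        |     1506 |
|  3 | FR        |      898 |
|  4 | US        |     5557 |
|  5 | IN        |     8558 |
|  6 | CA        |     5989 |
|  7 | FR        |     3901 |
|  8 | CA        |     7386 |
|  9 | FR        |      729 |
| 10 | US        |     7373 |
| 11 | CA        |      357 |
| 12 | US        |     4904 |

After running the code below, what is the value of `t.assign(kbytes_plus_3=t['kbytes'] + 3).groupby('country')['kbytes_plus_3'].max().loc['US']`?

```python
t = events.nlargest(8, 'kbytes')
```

take 8 rows with largest kbytes:
   country  kbytes
5       IN    8558
0       FR    8276
1       IN    7706
8       CA    7386
10      US    7373
6       CA    5989
4       US    5557
12      US    4904
add column kbytes_plus_3 = t['kbytes'] + 3:
   country  kbytes  kbytes_plus_3
5       IN    8558           8561
0       FR    8276           8279
1       IN    7706           7709
8       CA    7386           7389
10      US    7373           7376
6       CA    5989           5992
4       US    5557           5560
12      US    4904           4907
group by country, max of kbytes_plus_3:
country
CA    7389
FR    8279
IN    8561
US    7376
Name: kbytes_plus_3, dtype: int64

7376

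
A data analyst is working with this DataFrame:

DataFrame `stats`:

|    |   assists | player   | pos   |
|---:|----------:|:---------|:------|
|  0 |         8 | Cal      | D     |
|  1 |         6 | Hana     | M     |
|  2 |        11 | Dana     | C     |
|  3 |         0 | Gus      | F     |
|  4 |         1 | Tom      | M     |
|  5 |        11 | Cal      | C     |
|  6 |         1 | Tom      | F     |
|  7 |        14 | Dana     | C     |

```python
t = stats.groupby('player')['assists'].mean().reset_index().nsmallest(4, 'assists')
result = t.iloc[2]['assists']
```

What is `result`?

group by player, mean of assists:
player
Cal      9.5
Dana    12.5
Gus      0.0
Hana     6.0
Tom      1.0
Name: assists, dtype: float64
reset_index():
  player  assists
0    Cal      9.5
1   Dana     12.5
2    Gus      0.0
3   Hana      6.0
4    Tom      1.0
take 4 rows with smallest assists:
  player  assists
2    Gus      0.0
4    Tom      1.0
3   Hana      6.0
0    Cal      9.5

6.0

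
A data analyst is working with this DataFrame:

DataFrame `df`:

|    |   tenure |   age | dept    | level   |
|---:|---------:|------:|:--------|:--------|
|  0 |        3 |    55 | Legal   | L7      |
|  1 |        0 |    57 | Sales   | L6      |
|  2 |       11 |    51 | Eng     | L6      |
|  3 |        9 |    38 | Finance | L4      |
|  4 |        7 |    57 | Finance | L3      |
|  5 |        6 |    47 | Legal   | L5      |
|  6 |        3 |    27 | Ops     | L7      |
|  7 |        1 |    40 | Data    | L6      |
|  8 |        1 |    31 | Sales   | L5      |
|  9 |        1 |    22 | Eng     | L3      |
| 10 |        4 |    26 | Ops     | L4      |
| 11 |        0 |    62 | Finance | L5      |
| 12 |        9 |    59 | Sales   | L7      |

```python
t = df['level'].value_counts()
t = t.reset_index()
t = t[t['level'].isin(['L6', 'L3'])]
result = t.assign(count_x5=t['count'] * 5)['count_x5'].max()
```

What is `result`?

15

value_counts of level:
level
L7    3
L6    3
L5    3
L4    2
L3    2
Name: count, dtype: int64
reset_index():
  level  count
0    L7      3
1    L6      3
2    L5      3
3    L4      2
4    L3      2
filter rows where level in ['L6', 'L3']:
  level  count
1    L6      3
4    L3      2
add column count_x5 = t['count'] * 5:
  level  count  count_x5
1    L6      3        15
4    L3      2        10
max of column 'count_x5' → 15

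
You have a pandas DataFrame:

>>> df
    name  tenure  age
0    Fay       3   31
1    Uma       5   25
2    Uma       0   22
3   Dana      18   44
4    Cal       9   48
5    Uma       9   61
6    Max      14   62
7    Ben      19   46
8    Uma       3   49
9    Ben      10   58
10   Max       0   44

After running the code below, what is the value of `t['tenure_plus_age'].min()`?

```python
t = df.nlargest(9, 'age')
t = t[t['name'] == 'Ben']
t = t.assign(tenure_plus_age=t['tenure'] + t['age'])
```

take 9 rows with largest age:
    name  tenure  age
6    Max      14   62
5    Uma       9   61
9    Ben      10   58
8    Uma       3   49
4    Cal       9   48
7    Ben      19   46
3   Dana      18   44
10   Max       0   44
0    Fay       3   31
filter rows where name == 'Ben':
  name  tenure  age
9  Ben      10   58
7  Ben      19   46
add column tenure_plus_age = t['tenure'] + t['age']:
  name  tenure  age  tenure_plus_age
9  Ben      10   58               68
7  Ben      19   46               65
Hence 65.

65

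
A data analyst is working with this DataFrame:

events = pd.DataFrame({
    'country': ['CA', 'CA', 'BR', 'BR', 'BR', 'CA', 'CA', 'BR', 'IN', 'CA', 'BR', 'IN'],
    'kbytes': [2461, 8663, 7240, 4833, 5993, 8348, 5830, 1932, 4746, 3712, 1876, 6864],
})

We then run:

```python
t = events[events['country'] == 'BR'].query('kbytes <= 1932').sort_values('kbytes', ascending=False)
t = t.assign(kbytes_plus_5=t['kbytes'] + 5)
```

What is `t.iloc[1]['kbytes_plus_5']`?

1881

filter rows where country == 'BR':
   country  kbytes
2       BR    7240
3       BR    4833
4       BR    5993
7       BR    1932
10      BR    1876
filter rows where kbytes <= 1932:
   country  kbytes
7       BR    1932
10      BR    1876
sort by kbytes descending:
   country  kbytes
7       BR    1932
10      BR    1876
add column kbytes_plus_5 = t['kbytes'] + 5:
   country  kbytes  kbytes_plus_5
7       BR    1932           1937
10      BR    1876           1881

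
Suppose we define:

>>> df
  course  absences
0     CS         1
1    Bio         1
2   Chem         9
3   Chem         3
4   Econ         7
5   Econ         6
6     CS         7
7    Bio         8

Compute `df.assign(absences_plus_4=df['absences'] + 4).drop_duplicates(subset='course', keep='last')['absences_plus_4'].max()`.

add column absences_plus_4 = df['absences'] + 4:
  course  absences  absences_plus_4
0     CS         1                5
1    Bio         1                5
2   Chem         9               13
3   Chem         3                7
4   Econ         7               11
5   Econ         6               10
6     CS         7               11
7    Bio         8               12
drop duplicate course (keep=last):
  course  absences  absences_plus_4
3   Chem         3                7
5   Econ         6               10
6     CS         7               11
7    Bio         8               12
Taking the max of column 'absences_plus_4' gives 12.

12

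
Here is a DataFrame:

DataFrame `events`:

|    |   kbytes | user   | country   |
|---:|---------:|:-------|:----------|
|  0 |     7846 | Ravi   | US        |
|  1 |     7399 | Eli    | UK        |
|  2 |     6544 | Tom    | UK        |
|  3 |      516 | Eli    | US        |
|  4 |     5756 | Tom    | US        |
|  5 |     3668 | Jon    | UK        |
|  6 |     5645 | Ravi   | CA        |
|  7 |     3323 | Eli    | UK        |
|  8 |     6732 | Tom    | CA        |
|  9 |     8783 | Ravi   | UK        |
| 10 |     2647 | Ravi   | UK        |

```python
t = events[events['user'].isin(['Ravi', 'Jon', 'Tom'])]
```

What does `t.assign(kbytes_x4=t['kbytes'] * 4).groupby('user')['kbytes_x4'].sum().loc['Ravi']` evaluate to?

99684

filter rows where user in ['Ravi', 'Jon', 'Tom']:
    kbytes  user country
0     7846  Ravi      US
2     6544   Tom      UK
4     5756   Tom      US
5     3668   Jon      UK
6     5645  Ravi      CA
8     6732   Tom      CA
9     8783  Ravi      UK
10    2647  Ravi      UK
add column kbytes_x4 = t['kbytes'] * 4:
    kbytes  user country  kbytes_x4
0     7846  Ravi      US      31384
2     6544   Tom      UK      26176
4     5756   Tom      US      23024
5     3668   Jon      UK      14672
6     5645  Ravi      CA      22580
8     6732   Tom      CA      26928
9     8783  Ravi      UK      35132
10    2647  Ravi      UK      10588
group by user, sum of kbytes_x4:
user
Jon     14672
Ravi    99684
Tom     76128
Name: kbytes_x4, dtype: int64
The value at index 'Ravi' is 99684.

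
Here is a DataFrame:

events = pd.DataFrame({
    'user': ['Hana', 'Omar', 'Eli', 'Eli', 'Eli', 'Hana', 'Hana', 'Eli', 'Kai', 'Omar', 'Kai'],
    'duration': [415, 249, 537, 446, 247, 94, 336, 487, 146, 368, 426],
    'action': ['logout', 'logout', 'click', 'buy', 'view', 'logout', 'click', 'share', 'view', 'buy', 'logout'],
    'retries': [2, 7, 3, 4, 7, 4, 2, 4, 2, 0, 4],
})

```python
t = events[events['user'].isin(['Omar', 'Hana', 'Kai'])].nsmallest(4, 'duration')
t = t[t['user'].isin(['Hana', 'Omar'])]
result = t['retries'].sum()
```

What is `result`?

13

filter rows where user in ['Omar', 'Hana', 'Kai']:
    user  duration  action  retries
0   Hana       415  logout        2
1   Omar       249  logout        7
5   Hana        94  logout        4
6   Hana       336   click        2
8    Kai       146    view        2
9   Omar       368     buy        0
10   Kai       426  logout        4
take 4 rows with smallest duration:
   user  duration  action  retries
5  Hana        94  logout        4
8   Kai       146    view        2
1  Omar       249  logout        7
6  Hana       336   click        2
filter rows where user in ['Hana', 'Omar']:
   user  duration  action  retries
5  Hana        94  logout        4
1  Omar       249  logout        7
6  Hana       336   click        2
Finally, sum of column 'retries' = 13.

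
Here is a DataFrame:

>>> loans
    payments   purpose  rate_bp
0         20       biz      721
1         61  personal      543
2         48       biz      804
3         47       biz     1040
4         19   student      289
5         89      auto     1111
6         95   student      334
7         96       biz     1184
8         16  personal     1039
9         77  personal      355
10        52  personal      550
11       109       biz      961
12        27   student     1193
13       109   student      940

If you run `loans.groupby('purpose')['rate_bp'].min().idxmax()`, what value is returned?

auto

group by purpose, min of rate_bp:
purpose
auto        1111
biz          721
personal     355
student      289
Name: rate_bp, dtype: int64
Taking the label with the largest value gives auto.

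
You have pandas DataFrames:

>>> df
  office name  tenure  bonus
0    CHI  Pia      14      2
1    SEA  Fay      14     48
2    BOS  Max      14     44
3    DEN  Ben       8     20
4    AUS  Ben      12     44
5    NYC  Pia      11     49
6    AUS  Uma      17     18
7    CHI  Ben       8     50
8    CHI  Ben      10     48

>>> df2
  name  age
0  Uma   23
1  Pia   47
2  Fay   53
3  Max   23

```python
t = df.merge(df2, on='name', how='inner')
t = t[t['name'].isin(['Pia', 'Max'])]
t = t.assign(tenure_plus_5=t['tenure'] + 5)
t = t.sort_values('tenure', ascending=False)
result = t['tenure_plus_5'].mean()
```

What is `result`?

18.0

merge on 'name' (how='inner') → 5 rows:
  office name  tenure  bonus  age
0    CHI  Pia      14      2   47
1    SEA  Fay      14     48   53
2    BOS  Max      14     44   23
3    NYC  Pia      11     49   47
4    AUS  Uma      17     18   23
filter rows where name in ['Pia', 'Max']:
  office name  tenure  bonus  age
0    CHI  Pia      14      2   47
2    BOS  Max      14     44   23
3    NYC  Pia      11     49   47
add column tenure_plus_5 = t['tenure'] + 5:
  office name  tenure  bonus  age  tenure_plus_5
0    CHI  Pia      14      2   47             19
2    BOS  Max      14     44   23             19
3    NYC  Pia      11     49   47             16
sort by tenure descending:
  office name  tenure  bonus  age  tenure_plus_5
0    CHI  Pia      14      2   47             19
2    BOS  Max      14     44   23             19
3    NYC  Pia      11     49   47             16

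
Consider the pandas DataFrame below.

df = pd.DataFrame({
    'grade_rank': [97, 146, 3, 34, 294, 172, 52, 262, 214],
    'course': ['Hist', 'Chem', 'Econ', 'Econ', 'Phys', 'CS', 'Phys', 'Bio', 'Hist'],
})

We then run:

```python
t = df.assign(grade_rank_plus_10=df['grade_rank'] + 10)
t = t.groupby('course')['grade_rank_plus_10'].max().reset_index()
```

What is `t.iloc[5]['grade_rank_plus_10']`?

304

add column grade_rank_plus_10 = df['grade_rank'] + 10:
   grade_rank course  grade_rank_plus_10
0          97   Hist                 107
1         146   Chem                 156
2           3   Econ                  13
3          34   Econ                  44
4         294   Phys                 304
5         172     CS                 182
6          52   Phys                  62
7         262    Bio                 272
8         214   Hist                 224
group by course, max of grade_rank_plus_10:
course
Bio     272
CS      182
Chem    156
Econ     44
Hist    224
Phys    304
Name: grade_rank_plus_10, dtype: int64
reset_index():
  course  grade_rank_plus_10
0    Bio                 272
1     CS                 182
2   Chem                 156
3   Econ                  44
4   Hist                 224
5   Phys                 304
Reading off the value at position 5, column 'grade_rank_plus_10', we get 304.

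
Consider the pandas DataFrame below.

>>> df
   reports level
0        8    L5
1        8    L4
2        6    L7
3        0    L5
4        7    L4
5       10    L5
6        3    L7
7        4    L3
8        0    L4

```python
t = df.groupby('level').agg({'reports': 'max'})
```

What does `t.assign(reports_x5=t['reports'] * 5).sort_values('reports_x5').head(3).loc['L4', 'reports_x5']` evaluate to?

group by level, max of reports:
       reports
level         
L3           4
L4           8
L5          10
L7           6
add column reports_x5 = t['reports'] * 5:
       reports  reports_x5
level                     
L3           4          20
L4           8          40
L5          10          50
L7           6          30
sort by reports_x5:
       reports  reports_x5
level                     
L3           4          20
L7           6          30
L4           8          40
L5          10          50
take first 3 rows:
       reports  reports_x5
level                     
L3           4          20
L7           6          30
L4           8          40

40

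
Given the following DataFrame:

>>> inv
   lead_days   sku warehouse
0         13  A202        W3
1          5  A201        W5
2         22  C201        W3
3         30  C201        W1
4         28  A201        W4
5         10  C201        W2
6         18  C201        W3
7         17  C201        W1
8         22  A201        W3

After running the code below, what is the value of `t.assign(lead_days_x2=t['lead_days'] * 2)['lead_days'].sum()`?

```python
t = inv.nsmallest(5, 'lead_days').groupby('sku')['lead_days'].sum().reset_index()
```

63

take 5 rows with smallest lead_days:
   lead_days   sku warehouse
1          5  A201        W5
5         10  C201        W2
0         13  A202        W3
7         17  C201        W1
6         18  C201        W3
group by sku, sum of lead_days:
sku
A201     5
A202    13
C201    45
Name: lead_days, dtype: int64
reset_index():
    sku  lead_days
0  A201          5
1  A202         13
2  C201         45
add column lead_days_x2 = t['lead_days'] * 2:
    sku  lead_days  lead_days_x2
0  A201          5            10
1  A202         13            26
2  C201         45            90
Reading off the sum of column 'lead_days', we get 63.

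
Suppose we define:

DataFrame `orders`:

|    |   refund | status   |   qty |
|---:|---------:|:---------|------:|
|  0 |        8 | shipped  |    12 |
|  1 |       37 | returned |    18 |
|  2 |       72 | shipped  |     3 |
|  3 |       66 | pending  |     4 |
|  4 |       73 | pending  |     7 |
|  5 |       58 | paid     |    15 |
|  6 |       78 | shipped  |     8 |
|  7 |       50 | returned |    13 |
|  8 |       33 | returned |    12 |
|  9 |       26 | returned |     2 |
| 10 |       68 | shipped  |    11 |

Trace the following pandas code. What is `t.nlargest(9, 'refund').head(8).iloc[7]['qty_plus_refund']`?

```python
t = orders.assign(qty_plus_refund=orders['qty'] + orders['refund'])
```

add column qty_plus_refund = orders['qty'] + orders['refund']:
    refund    status  qty  qty_plus_refund
0        8   shipped   12               20
1       37  returned   18               55
2       72   shipped    3               75
3       66   pending    4               70
4       73   pending    7               80
5       58      paid   15               73
6       78   shipped    8               86
7       50  returned   13               63
8       33  returned   12               45
9       26  returned    2               28
10      68   shipped   11               79
take 9 rows with largest refund:
    refund    status  qty  qty_plus_refund
6       78   shipped    8               86
4       73   pending    7               80
2       72   shipped    3               75
10      68   shipped   11               79
3       66   pending    4               70
5       58      paid   15               73
7       50  returned   13               63
1       37  returned   18               55
8       33  returned   12               45
take first 8 rows:
    refund    status  qty  qty_plus_refund
6       78   shipped    8               86
4       73   pending    7               80
2       72   shipped    3               75
10      68   shipped   11               79
3       66   pending    4               70
5       58      paid   15               73
7       50  returned   13               63
1       37  returned   18               55
Then the value at position 7, column 'qty_plus_refund': 55

55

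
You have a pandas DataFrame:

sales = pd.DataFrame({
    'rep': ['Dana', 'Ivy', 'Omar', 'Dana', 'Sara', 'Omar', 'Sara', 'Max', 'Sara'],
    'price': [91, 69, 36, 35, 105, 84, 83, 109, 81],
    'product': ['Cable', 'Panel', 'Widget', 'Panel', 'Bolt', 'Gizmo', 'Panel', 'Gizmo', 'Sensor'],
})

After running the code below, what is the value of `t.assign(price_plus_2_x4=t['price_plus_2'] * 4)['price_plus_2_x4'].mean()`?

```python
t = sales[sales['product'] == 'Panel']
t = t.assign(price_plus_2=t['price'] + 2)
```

257.333333333

filter rows where product == 'Panel':
    rep  price product
1   Ivy     69   Panel
3  Dana     35   Panel
6  Sara     83   Panel
add column price_plus_2 = t['price'] + 2:
    rep  price product  price_plus_2
1   Ivy     69   Panel            71
3  Dana     35   Panel            37
6  Sara     83   Panel            85
add column price_plus_2_x4 = t['price_plus_2'] * 4:
    rep  price product  price_plus_2  price_plus_2_x4
1   Ivy     69   Panel            71              284
3  Dana     35   Panel            37              148
6  Sara     83   Panel            85              340
Then the mean of column 'price_plus_2_x4': 257.333333333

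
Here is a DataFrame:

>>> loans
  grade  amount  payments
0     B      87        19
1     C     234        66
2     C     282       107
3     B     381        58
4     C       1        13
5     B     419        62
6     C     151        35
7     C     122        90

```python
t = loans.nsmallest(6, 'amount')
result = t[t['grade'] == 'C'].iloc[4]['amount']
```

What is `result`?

take 6 rows with smallest amount:
  grade  amount  payments
4     C       1        13
0     B      87        19
7     C     122        90
6     C     151        35
1     C     234        66
2     C     282       107
filter rows where grade == 'C':
  grade  amount  payments
4     C       1        13
7     C     122        90
6     C     151        35
1     C     234        66
2     C     282       107
Reading off the value at position 4, column 'amount', we get 282.

282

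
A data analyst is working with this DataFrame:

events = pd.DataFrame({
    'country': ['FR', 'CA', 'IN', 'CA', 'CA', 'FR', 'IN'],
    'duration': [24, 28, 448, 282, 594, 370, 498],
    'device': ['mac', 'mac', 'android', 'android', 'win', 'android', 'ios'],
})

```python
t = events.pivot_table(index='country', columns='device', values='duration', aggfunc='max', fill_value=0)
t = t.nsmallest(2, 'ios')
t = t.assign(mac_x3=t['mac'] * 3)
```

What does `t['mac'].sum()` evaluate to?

pivot: rows=country, cols=device, max(duration):
device   android  ios  mac  win
country                        
CA           282    0   28  594
FR           370    0   24    0
IN           448  498    0    0
take 2 rows with smallest ios:
device   android  ios  mac  win
country                        
CA           282    0   28  594
FR           370    0   24    0
add column mac_x3 = t['mac'] * 3:
device   android  ios  mac  win  mac_x3
country                                
CA           282    0   28  594      84
FR           370    0   24    0      72

52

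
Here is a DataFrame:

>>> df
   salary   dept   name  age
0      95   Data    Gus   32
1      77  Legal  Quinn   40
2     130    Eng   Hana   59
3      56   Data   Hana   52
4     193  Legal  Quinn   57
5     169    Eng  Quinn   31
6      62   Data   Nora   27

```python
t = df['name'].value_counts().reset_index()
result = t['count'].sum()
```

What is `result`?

7

value_counts of name:
name
Quinn    3
Hana     2
Gus      1
Nora     1
Name: count, dtype: int64
reset_index():
    name  count
0  Quinn      3
1   Hana      2
2    Gus      1
3   Nora      1
So sum() = 7.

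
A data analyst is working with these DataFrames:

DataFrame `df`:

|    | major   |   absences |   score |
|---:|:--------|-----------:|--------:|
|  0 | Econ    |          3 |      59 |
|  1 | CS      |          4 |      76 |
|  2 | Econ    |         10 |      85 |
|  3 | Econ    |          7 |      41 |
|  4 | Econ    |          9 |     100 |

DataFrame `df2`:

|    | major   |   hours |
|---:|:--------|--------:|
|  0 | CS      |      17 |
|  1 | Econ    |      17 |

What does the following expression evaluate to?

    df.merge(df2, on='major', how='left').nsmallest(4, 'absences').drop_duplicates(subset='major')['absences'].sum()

7

merge on 'major' (how='left') → 5 rows:
  major  absences  score  hours
0  Econ         3     59     17
1    CS         4     76     17
2  Econ        10     85     17
3  Econ         7     41     17
4  Econ         9    100     17
take 4 rows with smallest absences:
  major  absences  score  hours
0  Econ         3     59     17
1    CS         4     76     17
3  Econ         7     41     17
4  Econ         9    100     17
drop duplicate major (keep=first):
  major  absences  score  hours
0  Econ         3     59     17
1    CS         4     76     17
Finally, sum of column 'absences' = 7.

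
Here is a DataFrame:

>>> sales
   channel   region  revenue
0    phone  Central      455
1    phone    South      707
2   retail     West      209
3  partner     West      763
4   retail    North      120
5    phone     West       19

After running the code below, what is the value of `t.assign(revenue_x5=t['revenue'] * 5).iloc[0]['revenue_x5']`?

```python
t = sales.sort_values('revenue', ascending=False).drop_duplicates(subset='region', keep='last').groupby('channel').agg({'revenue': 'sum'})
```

sort by revenue descending:
   channel   region  revenue
3  partner     West      763
1    phone    South      707
0    phone  Central      455
2   retail     West      209
4   retail    North      120
5    phone     West       19
drop duplicate region (keep=last):
  channel   region  revenue
1   phone    South      707
0   phone  Central      455
4  retail    North      120
5   phone     West       19
group by channel, sum of revenue:
         revenue
channel         
phone       1181
retail       120
add column revenue_x5 = t['revenue'] * 5:
         revenue  revenue_x5
channel                     
phone       1181        5905
retail       120         600

5905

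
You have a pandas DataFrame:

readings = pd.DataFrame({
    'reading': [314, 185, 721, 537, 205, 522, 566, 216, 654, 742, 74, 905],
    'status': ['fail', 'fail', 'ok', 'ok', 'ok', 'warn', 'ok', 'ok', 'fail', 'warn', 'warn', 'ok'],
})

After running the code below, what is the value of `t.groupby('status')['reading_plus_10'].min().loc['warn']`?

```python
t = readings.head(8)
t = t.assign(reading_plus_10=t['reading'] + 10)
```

take first 8 rows:
   reading status
0      314   fail
1      185   fail
2      721     ok
3      537     ok
4      205     ok
5      522   warn
6      566     ok
7      216     ok
add column reading_plus_10 = t['reading'] + 10:
   reading status  reading_plus_10
0      314   fail              324
1      185   fail              195
2      721     ok              731
3      537     ok              547
4      205     ok              215
5      522   warn              532
6      566     ok              576
7      216     ok              226
group by status, min of reading_plus_10:
status
fail    195
ok      215
warn    532
Name: reading_plus_10, dtype: int64
So loc['warn'] = 532.

532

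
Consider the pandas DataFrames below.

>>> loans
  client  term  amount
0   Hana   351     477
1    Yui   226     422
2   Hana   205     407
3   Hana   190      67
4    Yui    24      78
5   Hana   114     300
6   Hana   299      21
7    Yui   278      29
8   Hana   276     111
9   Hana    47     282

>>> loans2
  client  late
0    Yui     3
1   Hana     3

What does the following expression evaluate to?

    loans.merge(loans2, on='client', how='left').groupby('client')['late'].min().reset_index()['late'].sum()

6

merge on 'client' (how='left') → 10 rows:
  client  term  amount  late
0   Hana   351     477     3
1    Yui   226     422     3
2   Hana   205     407     3
3   Hana   190      67     3
4    Yui    24      78     3
5   Hana   114     300     3
6   Hana   299      21     3
7    Yui   278      29     3
8   Hana   276     111     3
9   Hana    47     282     3
group by client, min of late:
client
Hana    3
Yui     3
Name: late, dtype: int64
reset_index():
  client  late
0   Hana     3
1    Yui     3
Reading off the sum of column 'late', we get 6.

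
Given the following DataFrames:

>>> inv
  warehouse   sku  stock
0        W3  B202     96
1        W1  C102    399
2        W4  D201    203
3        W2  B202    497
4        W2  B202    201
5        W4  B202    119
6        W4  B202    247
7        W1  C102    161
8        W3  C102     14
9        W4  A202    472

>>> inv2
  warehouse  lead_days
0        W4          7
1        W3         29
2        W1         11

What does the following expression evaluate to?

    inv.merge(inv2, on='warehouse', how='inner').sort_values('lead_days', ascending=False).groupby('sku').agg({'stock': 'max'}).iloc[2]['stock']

399

merge on 'warehouse' (how='inner') → 8 rows:
  warehouse   sku  stock  lead_days
0        W3  B202     96         29
1        W1  C102    399         11
2        W4  D201    203          7
3        W4  B202    119          7
4        W4  B202    247          7
5        W1  C102    161         11
6        W3  C102     14         29
7        W4  A202    472          7
sort by lead_days descending:
  warehouse   sku  stock  lead_days
0        W3  B202     96         29
6        W3  C102     14         29
1        W1  C102    399         11
5        W1  C102    161         11
2        W4  D201    203          7
3        W4  B202    119          7
4        W4  B202    247          7
7        W4  A202    472          7
group by sku, max of stock:
      stock
sku        
A202    472
B202    247
C102    399
D201    203
Finally, value at position 2, column 'stock' = 399.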